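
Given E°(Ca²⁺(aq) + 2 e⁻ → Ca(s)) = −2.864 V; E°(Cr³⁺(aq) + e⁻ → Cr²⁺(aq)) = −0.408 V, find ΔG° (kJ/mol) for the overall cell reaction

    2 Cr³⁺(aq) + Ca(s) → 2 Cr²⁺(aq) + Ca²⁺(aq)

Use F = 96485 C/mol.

−474 kJ/mol

In the reaction as written Cr³⁺(aq) is reduced, so the Cr³⁺/Cr²⁺ couple is the cathode and Ca²⁺/Ca is the anode.
E°cell = −0.408 − (−2.864) = +2.456 V; balancing electrons gives n = 2.
ΔG° = −nFE°cell = −(2)(96485)(+2.456) J/mol = −474 kJ/mol.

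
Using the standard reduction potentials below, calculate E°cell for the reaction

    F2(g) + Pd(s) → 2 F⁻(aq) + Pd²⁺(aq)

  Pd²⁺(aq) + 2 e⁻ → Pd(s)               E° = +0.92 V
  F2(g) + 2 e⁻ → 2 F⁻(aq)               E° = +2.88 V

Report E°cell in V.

+1.96 V

In the reaction as written, F2(g) is reduced (cathode) and Pd²⁺(aq) is produced by oxidation at the anode.
E°cell = E°(cathode) − E°(anode) = +2.88 − (+0.92) = +1.96 V.
The positive value indicates the reaction is spontaneous as written.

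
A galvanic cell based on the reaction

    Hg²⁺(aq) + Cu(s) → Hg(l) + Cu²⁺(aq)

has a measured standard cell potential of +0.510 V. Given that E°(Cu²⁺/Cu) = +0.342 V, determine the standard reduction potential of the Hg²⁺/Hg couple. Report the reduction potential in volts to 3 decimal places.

+0.852 V

In the reaction as written the Hg²⁺/Hg couple is reduced (cathode) and Cu²⁺/Cu is oxidized (anode), so E°cell = E°(Hg²⁺/Hg) − E°(Cu²⁺/Cu).
E°(Hg²⁺/Hg) = E°cell + E°(anode) = +0.510 + (+0.342) = +0.852 V.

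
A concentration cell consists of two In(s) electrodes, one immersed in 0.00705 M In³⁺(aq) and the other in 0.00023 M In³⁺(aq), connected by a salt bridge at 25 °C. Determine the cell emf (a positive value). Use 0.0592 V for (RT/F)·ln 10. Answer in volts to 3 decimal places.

For a concentration cell E°cell = 0, since both electrodes use the same couple.
The compartment with the higher In³⁺(aq) concentration (0.00705 M) acts as the cathode; ions are reduced there and produced at the dilute (0.00023 M) anode.
With n = 3, Ecell = −(0.0592/3)·log([dilute]/[conc]) = −(0.0592/3)·log(0.00023/0.00705) = +0.029 V.

0.029 V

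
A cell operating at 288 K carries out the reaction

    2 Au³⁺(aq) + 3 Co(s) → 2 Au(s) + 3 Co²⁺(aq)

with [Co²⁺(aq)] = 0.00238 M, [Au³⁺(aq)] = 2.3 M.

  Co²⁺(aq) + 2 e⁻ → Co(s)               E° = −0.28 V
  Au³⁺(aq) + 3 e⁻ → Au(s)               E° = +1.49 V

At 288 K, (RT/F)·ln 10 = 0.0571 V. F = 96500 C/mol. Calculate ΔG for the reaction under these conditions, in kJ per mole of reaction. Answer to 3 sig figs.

−1070 kJ/mol

With Au³⁺/Au reduced at the cathode, E°cell = +1.49 − (−0.28) = +1.77 V and n = 6.
Here Q = [Co²⁺(aq)]^3 / [Au³⁺(aq)]^2 = 2.55×10^−9 (log Q = −8.594), giving E = +1.77 − (0.0571/6)·(−8.594) = +1.8518 V.
Finally ΔG = −nFE = −(6)(96500 C/mol)(+1.8518 V) = −1070 kJ/mol.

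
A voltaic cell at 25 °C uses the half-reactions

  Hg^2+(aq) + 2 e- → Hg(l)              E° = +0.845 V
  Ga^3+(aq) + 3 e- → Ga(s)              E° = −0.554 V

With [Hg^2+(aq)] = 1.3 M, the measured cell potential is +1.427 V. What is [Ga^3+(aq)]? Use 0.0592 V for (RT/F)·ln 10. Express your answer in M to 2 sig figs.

The Hg²⁺/Hg couple has the larger reduction potential, so it is the cathode: E°cell = +0.845 − (−0.554) = +1.399 V and n = 6.
Rearranging E = E° − (0.0592/n)·log Q gives log Q = 6(+1.399 − (+1.427))/0.0592 = −2.838.
Balancing electrons gives 3 Hg^2+(aq) + 2 Ga(s) → 3 Hg(l) + 2 Ga^3+(aq); thus Q = [Ga^3+(aq)]^2 / [Hg^2+(aq)]^3.
Solving for the unknown gives log [Ga^3+(aq)] = −1.248, so [Ga^3+(aq)] ≈ 0.056 M.

0.056 M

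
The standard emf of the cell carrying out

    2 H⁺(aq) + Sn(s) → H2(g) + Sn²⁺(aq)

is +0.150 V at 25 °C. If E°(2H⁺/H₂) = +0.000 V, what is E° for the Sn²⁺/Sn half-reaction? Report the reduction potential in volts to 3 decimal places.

In the reaction as written the 2H⁺/H₂ couple is reduced (cathode) and Sn²⁺/Sn is oxidized (anode), so E°cell = E°(2H⁺/H₂) − E°(Sn²⁺/Sn).
E°(Sn²⁺/Sn) = E°(cathode) − E°cell = +0.000 − (+0.150) = −0.150 V.

−0.150 V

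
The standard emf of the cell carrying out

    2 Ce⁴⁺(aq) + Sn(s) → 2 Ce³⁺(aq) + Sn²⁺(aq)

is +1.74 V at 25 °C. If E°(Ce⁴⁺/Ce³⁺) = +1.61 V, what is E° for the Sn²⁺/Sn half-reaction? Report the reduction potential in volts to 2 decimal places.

−0.13 V

In the reaction as written the Ce⁴⁺/Ce³⁺ couple is reduced (cathode) and Sn²⁺/Sn is oxidized (anode), so E°cell = E°(Ce⁴⁺/Ce³⁺) − E°(Sn²⁺/Sn).
E°(Sn²⁺/Sn) = E°(cathode) − E°cell = +1.61 − (+1.74) = −0.13 V.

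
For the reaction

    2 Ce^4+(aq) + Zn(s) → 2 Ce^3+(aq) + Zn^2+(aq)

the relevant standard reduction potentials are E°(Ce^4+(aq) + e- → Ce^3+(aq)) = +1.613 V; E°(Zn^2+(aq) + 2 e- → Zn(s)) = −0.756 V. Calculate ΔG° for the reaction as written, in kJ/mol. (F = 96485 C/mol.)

−457 kJ/mol

In the reaction as written Ce^4+(aq) is reduced, so the Ce⁴⁺/Ce³⁺ couple is the cathode and Zn²⁺/Zn is the anode.
E°cell = +1.613 − (−0.756) = +2.369 V; balancing electrons gives n = 2.
ΔG° = −nFE°cell = −(2)(96485)(+2.369) J/mol = −457 kJ/mol.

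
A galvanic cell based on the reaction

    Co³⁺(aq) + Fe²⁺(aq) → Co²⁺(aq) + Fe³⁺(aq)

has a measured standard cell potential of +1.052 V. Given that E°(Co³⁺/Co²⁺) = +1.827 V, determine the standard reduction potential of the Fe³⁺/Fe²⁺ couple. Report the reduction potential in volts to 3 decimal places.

+0.775 V

In the reaction as written the Co³⁺/Co²⁺ couple is reduced (cathode) and Fe³⁺/Fe²⁺ is oxidized (anode), so E°cell = E°(Co³⁺/Co²⁺) − E°(Fe³⁺/Fe²⁺).
E°(Fe³⁺/Fe²⁺) = E°(cathode) − E°cell = +1.827 − (+1.052) = +0.775 V.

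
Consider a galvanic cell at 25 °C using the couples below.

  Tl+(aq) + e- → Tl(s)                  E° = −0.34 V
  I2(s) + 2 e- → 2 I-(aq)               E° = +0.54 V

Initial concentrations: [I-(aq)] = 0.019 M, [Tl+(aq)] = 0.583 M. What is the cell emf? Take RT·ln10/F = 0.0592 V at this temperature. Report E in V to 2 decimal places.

+1.00 V

I₂/I⁻ is reduced (cathode, E° = +0.54 V) and Tl⁺/Tl is oxidized (anode).
The standard potential is +0.54 − (−0.34) = +0.88 V and the balanced reaction transfers n = 2 electrons.
The balanced reaction is I2(s) + 2 Tl(s) → 2 I-(aq) + 2 Tl+(aq), so Q = [I-(aq)]^2·[Tl+(aq)]^2 = 0.000123 and log Q = −3.911.
By the Nernst equation, E = +0.88 − (0.0592/2)·(−3.911) = +1.00 V.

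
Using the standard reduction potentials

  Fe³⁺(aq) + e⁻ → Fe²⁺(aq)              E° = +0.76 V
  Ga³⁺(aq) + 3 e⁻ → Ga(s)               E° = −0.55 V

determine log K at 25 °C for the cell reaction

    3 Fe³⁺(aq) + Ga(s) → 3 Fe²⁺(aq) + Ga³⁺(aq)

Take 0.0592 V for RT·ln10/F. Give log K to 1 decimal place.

log K = 66.4

The Fe³⁺/Fe²⁺ couple is reduced (cathode); E°cell = +0.76 − (−0.55) = +1.31 V with n = 3.
At equilibrium E = 0, so log K = nE°cell / 0.0592 = (3)(+1.31) / 0.0592 = 66.4.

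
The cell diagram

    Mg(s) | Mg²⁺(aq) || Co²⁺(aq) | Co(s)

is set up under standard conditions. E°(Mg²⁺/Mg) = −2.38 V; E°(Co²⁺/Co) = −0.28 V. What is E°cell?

By convention the left-hand electrode in cell notation is the anode (oxidation) and the right-hand electrode is the cathode (reduction).
E°cell = E°(right) − E°(left) = −0.28 − (−2.38) = +2.10 V.

+2.10 V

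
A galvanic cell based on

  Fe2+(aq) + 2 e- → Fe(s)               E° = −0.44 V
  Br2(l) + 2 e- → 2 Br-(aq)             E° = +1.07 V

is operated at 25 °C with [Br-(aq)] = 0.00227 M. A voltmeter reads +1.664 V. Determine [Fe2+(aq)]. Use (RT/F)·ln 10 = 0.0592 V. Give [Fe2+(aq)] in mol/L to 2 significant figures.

The Br₂/Br⁻ couple has the larger reduction potential, so it is the cathode: E°cell = +1.07 − (−0.44) = +1.51 V and n = 2.
Since E = E° − (0.0592/n)·log Q, log Q = n(E° − E)/0.0592 = −5.203.
The balanced reaction is Br2(l) + Fe(s) → 2 Br-(aq) + Fe2+(aq), so Q = [Br-(aq)]^2·[Fe2+(aq)].
Substituting the known concentrations and solving, log [Fe2+(aq)] = 0.085 and [Fe2+(aq)] = 1.2 M.

1.2 M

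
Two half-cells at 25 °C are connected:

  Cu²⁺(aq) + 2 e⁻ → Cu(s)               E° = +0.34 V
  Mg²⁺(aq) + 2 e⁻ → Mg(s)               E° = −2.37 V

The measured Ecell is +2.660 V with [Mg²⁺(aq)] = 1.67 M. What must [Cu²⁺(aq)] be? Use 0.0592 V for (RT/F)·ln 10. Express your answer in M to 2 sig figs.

0.034 M

With Cu²⁺/Cu at the cathode and Mg²⁺/Mg at the anode, E°cell = +0.34 − (−2.37) = +2.71 V (n = 2).
Since E = E° − (0.0592/n)·log Q, log Q = n(E° − E)/0.0592 = 1.689.
Balancing electrons gives Cu²⁺(aq) + Mg(s) → Cu(s) + Mg²⁺(aq); thus Q = [Mg²⁺(aq)] / [Cu²⁺(aq)].
Isolating [Cu²⁺(aq)] in Q = 10^{1.689} yields log [Cu²⁺(aq)] = −1.466, i.e. 0.034 M.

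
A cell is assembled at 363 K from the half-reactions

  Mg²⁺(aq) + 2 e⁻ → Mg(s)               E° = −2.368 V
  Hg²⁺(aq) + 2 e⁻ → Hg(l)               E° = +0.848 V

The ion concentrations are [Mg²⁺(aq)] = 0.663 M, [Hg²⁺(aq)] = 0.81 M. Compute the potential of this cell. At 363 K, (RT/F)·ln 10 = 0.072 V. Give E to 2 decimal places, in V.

Since E°(Hg²⁺/Hg) > E°(Mg²⁺/Mg), Hg²⁺/Hg serves as the cathode.
E°cell = +0.848 − (−2.368) = +3.216 V, with n = 2 electrons transferred.
Balancing gives Hg²⁺(aq) + Mg(s) → Hg(l) + Mg²⁺(aq); hence Q = [Mg²⁺(aq)] / [Hg²⁺(aq)] = 0.819 (log Q = −0.087).
By the Nernst equation, E = +3.216 − (0.072/2)·(−0.087) = +3.22 V.

+3.22 V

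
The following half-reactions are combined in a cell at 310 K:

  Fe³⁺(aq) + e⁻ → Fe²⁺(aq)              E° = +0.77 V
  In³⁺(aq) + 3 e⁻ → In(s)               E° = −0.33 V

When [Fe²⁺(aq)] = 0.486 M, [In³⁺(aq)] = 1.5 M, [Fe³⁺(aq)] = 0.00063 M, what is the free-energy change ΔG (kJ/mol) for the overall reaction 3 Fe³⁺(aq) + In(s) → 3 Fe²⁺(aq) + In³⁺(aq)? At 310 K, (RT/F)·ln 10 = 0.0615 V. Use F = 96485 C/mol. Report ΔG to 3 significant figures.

E°cell = +0.77 − (−0.33) = +1.10 V; the balanced reaction transfers n = 3 electrons.
Q = ([Fe²⁺(aq)]^3·[In³⁺(aq)]) / [Fe³⁺(aq)]^3 = 6.89×10^8, so log Q = 8.838 and E = +1.10 − (0.0615/3)(8.838) = +0.9188 V.
Finally ΔG = −nFE = −(3)(96485 C/mol)(+0.9188 V) = −266 kJ/mol.

−266 kJ/mol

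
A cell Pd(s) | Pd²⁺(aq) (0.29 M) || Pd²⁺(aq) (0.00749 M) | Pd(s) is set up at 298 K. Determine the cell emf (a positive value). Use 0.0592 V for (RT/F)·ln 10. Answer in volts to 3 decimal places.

For a concentration cell E°cell = 0, since both electrodes use the same couple.
The compartment with the higher Pd²⁺(aq) concentration (0.29 M) acts as the cathode; ions are reduced there and produced at the dilute (0.00749 M) anode.
With n = 2, Ecell = −(0.0592/2)·log([dilute]/[conc]) = −(0.0592/2)·log(0.00749/0.29) = +0.047 V.

0.047 V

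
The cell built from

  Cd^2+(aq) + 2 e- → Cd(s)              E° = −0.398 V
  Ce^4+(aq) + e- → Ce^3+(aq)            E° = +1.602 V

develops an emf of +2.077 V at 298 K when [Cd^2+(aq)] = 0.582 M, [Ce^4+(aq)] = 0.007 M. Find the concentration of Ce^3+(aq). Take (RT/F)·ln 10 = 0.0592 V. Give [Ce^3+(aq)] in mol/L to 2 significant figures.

Ce⁴⁺/Ce³⁺ is the cathode (higher E°); E°cell = +1.602 − (−0.398) = +2.000 V with n = 2.
Rearranging E = E° − (0.0592/n)·log Q gives log Q = 2(+2.000 − (+2.077))/0.0592 = −2.601.
For 2 Ce^4+(aq) + Cd(s) → 2 Ce^3+(aq) + Cd^2+(aq), the reaction quotient is Q = ([Ce^3+(aq)]^2·[Cd^2+(aq)]) / [Ce^4+(aq)]^2.
Isolating [Ce^3+(aq)] in Q = 10^{−2.601} yields log [Ce^3+(aq)] = −3.338, i.e. 0.00046 M.

0.00046 M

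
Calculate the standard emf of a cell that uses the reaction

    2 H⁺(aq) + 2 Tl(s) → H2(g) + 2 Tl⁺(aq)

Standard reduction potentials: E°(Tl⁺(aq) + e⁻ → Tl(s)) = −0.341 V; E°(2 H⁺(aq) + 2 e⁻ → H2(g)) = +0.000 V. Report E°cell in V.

+0.341 V

H⁺(aq) gains electrons, so the 2H⁺/H₂ couple is the cathode; the Tl⁺/Tl couple is the anode.
E°cell = E°(cathode) − E°(anode) = +0.000 − (−0.341) = +0.341 V.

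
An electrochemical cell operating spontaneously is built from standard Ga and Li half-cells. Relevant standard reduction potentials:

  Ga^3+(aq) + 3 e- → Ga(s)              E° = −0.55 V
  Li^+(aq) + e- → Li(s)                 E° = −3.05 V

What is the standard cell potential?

Of the two couples in this cell, the one with the more positive reduction potential is reduced at the cathode: here that is Ga³⁺/Ga (−0.55 V); Li⁺/Li (−3.05 V) is the anode.
E°cell = E°(cathode) − E°(anode) = −0.55 − (−3.05) = +2.50 V.

+2.50 V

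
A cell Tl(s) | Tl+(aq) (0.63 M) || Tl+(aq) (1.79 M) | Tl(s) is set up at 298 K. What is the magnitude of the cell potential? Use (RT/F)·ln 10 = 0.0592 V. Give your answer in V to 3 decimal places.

For a concentration cell E°cell = 0, since both electrodes use the same couple.
The compartment with the higher Tl+(aq) concentration (1.79 M) acts as the cathode; ions are reduced there and produced at the dilute (0.63 M) anode.
With n = 1, Ecell = −(0.0592/1)·log([dilute]/[conc]) = −(0.0592/1)·log(0.63/1.79) = +0.027 V.

0.027 V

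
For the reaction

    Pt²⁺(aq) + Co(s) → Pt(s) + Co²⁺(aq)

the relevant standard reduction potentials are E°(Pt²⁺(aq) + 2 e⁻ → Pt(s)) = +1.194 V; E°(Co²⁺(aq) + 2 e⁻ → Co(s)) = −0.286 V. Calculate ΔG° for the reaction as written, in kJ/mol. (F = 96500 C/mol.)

−286 kJ/mol

In the reaction as written Pt²⁺(aq) is reduced, so the Pt²⁺/Pt couple is the cathode and Co²⁺/Co is the anode.
E°cell = +1.194 − (−0.286) = +1.480 V; balancing electrons gives n = 2.
ΔG° = −nFE°cell = −(2)(96500)(+1.480) J/mol = −286 kJ/mol.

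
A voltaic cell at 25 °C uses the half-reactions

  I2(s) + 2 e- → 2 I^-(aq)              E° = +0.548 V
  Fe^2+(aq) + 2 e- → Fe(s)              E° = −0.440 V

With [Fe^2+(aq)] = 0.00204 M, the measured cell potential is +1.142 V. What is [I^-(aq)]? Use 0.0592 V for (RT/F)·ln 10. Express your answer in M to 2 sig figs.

0.055 M

With I₂/I⁻ at the cathode and Fe²⁺/Fe at the anode, E°cell = +0.548 − (−0.440) = +0.988 V (n = 2).
From the Nernst equation, log Q = n(E° − E)/0.0592 = 2·(+0.988 − (+1.142))/0.0592 = −5.203.
The balanced reaction is I2(s) + Fe(s) → 2 I^-(aq) + Fe^2+(aq), so Q = [I^-(aq)]^2·[Fe^2+(aq)].
Solving for the unknown gives log [I^-(aq)] = −1.256, so [I^-(aq)] ≈ 0.055 M.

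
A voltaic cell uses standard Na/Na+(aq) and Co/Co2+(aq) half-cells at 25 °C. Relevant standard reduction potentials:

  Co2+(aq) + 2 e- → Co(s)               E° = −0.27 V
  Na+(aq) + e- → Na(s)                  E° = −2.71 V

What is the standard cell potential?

Of the two couples in this cell, the one with the more positive reduction potential is reduced at the cathode: here that is Co²⁺/Co (−0.27 V); Na⁺/Na (−2.71 V) is the anode.
E°cell = E°(cathode) − E°(anode) = −0.27 − (−2.71) = +2.44 V.

+2.44 V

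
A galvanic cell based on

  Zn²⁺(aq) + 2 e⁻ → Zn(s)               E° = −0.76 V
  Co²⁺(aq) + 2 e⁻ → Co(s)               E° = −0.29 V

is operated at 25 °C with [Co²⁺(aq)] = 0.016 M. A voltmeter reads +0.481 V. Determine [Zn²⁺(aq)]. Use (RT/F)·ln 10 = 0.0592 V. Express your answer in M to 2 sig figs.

Co²⁺/Co is the cathode (higher E°); E°cell = −0.29 − (−0.76) = +0.47 V with n = 2.
Since E = E° − (0.0592/n)·log Q, log Q = n(E° − E)/0.0592 = −0.372.
For Co²⁺(aq) + Zn(s) → Co(s) + Zn²⁺(aq), the reaction quotient is Q = [Zn²⁺(aq)] / [Co²⁺(aq)].
Solving for the unknown gives log [Zn²⁺(aq)] = −2.168, so [Zn²⁺(aq)] ≈ 0.0068 M.

0.0068 M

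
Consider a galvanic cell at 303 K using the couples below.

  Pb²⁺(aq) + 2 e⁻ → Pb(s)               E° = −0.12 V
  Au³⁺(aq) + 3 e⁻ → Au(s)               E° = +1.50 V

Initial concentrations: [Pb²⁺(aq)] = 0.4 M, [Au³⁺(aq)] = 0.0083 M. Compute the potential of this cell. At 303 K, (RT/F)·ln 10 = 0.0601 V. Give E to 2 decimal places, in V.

Since E°(Au³⁺/Au) > E°(Pb²⁺/Pb), Au³⁺/Au serves as the cathode.
E°cell = E°cat − E°an = +1.50 − (−0.12) = +1.62 V; n = 6.
Balancing gives 2 Au³⁺(aq) + 3 Pb(s) → 2 Au(s) + 3 Pb²⁺(aq); hence Q = [Pb²⁺(aq)]^3 / [Au³⁺(aq)]^2 = 929 (log Q = 2.968).
E = E° − (0.0601/n)·log Q = +1.62 − (0.0601/6)(2.968) = +1.59 V.

+1.59 V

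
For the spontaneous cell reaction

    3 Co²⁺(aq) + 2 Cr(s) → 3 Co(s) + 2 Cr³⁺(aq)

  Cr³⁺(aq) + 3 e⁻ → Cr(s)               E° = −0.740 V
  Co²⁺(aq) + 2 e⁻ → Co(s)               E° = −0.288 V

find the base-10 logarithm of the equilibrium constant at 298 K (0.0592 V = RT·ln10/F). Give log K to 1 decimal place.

log K = 45.8

The Co²⁺/Co couple is reduced (cathode); E°cell = −0.288 − (−0.740) = +0.452 V with n = 6.
At equilibrium E = 0, so log K = nE°cell / 0.0592 = (6)(+0.452) / 0.0592 = 45.8.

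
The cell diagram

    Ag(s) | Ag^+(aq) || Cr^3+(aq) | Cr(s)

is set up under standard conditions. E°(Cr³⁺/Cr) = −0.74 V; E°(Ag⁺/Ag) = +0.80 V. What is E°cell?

−1.54 V

By convention the left-hand electrode in cell notation is the anode (oxidation) and the right-hand electrode is the cathode (reduction).
E°cell = E°(right) − E°(left) = −0.74 − (+0.80) = −1.54 V.
The negative sign shows that, as written, the cell would require an external voltage to drive the reaction.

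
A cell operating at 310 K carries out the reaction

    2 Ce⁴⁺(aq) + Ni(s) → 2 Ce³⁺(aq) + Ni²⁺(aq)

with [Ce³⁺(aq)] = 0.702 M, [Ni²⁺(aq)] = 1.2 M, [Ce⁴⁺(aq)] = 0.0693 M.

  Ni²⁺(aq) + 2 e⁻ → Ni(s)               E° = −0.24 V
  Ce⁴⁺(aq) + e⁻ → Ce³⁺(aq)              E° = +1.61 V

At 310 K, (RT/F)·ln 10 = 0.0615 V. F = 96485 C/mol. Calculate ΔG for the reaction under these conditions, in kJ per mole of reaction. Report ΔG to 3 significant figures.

E°cell = +1.61 − (−0.24) = +1.85 V; the balanced reaction transfers n = 2 electrons.
Q = ([Ce³⁺(aq)]^2·[Ni²⁺(aq)]) / [Ce⁴⁺(aq)]^2 = 123, so log Q = 2.090 and E = +1.85 − (0.0615/2)(2.090) = +1.7857 V.
Then ΔG = −nFE = −2 × 96485 × +1.7857 J/mol = −345 kJ/mol.

−345 kJ/mol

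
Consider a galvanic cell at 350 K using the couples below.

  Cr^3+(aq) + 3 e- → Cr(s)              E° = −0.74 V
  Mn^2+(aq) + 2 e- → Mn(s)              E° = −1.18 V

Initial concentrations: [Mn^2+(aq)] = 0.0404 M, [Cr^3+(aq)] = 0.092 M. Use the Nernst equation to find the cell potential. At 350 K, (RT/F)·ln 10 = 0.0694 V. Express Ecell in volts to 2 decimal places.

+0.46 V

The Cr³⁺/Cr couple has the more positive E°, so it is the cathode; Mn²⁺/Mn is the anode.
The standard potential is −0.74 − (−1.18) = +0.44 V and the balanced reaction transfers n = 6 electrons.
Balancing gives 2 Cr^3+(aq) + 3 Mn(s) → 2 Cr(s) + 3 Mn^2+(aq); hence Q = [Mn^2+(aq)]^3 / [Cr^3+(aq)]^2 = 0.00779 (log Q = −2.108).
Applying E = E° − (RT ln10/nF)·log Q gives +0.44 − (0.0694/6)(−2.108) = +0.46 V.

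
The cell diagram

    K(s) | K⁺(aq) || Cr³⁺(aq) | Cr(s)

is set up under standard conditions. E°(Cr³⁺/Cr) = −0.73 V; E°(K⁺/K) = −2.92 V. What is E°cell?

+2.19 V

By convention the left-hand electrode in cell notation is the anode (oxidation) and the right-hand electrode is the cathode (reduction).
E°cell = E°(right) − E°(left) = −0.73 − (−2.92) = +2.19 V.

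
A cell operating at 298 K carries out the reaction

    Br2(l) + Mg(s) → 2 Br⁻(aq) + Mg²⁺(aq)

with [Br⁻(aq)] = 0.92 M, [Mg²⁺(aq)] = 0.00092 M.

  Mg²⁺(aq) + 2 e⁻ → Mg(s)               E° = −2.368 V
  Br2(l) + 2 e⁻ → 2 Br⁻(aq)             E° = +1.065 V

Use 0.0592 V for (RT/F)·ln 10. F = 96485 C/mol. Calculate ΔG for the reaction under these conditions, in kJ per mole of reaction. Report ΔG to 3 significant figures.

−680 kJ/mol

With Br₂/Br⁻ reduced at the cathode, E°cell = +1.065 − (−2.368) = +3.433 V and n = 2.
The reaction quotient is [Br⁻(aq)]^2·[Mg²⁺(aq)] = 0.000779; by Nernst, E = +3.433 − (0.0592/2)(−3.109) = +3.5250 V.
Finally ΔG = −nFE = −(2)(96485 C/mol)(+3.5250 V) = −680 kJ/mol.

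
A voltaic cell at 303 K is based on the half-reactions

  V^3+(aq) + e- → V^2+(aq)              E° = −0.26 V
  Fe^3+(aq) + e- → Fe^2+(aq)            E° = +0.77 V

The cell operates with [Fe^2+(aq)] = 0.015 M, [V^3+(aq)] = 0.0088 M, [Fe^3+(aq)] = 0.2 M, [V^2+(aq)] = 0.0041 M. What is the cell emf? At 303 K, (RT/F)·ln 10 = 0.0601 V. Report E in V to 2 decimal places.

+1.08 V

The Fe³⁺/Fe²⁺ couple has the more positive E°, so it is the cathode; V³⁺/V²⁺ is the anode.
E°cell = +0.77 − (−0.26) = +1.03 V, with n = 1 electron transferred.
For the overall reaction Fe^3+(aq) + V^2+(aq) → Fe^2+(aq) + V^3+(aq), Q = ([Fe^2+(aq)]·[V^3+(aq)]) / ([Fe^3+(aq)]·[V^2+(aq)]) = 0.161, giving log Q = −0.793.
E = E° − (0.0601/n)·log Q = +1.03 − (0.0601/1)(−0.793) = +1.08 V.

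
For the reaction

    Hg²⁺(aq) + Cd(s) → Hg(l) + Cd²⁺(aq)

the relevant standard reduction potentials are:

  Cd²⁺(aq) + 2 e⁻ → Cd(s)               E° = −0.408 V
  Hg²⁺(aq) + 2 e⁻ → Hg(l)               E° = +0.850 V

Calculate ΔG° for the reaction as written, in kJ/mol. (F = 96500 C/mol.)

−243 kJ/mol

In the reaction as written Hg²⁺(aq) is reduced, so the Hg²⁺/Hg couple is the cathode and Cd²⁺/Cd is the anode.
E°cell = +0.850 − (−0.408) = +1.258 V; balancing electrons gives n = 2.
ΔG° = −nFE°cell = −(2)(96500)(+1.258) J/mol = −243 kJ/mol.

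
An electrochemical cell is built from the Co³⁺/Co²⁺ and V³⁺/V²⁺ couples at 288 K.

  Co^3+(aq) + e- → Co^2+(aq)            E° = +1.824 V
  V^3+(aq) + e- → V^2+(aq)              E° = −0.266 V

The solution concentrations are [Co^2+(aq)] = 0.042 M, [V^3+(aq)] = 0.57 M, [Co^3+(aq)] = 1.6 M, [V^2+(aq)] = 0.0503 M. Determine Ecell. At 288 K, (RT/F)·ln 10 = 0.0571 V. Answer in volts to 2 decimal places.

+2.12 V

Since E°(Co³⁺/Co²⁺) > E°(V³⁺/V²⁺), Co³⁺/Co²⁺ serves as the cathode.
E°cell = +1.824 − (−0.266) = +2.090 V, with n = 1 electron transferred.
The balanced reaction is Co^3+(aq) + V^2+(aq) → Co^2+(aq) + V^3+(aq), so Q = ([Co^2+(aq)]·[V^3+(aq)]) / ([Co^3+(aq)]·[V^2+(aq)]) = 0.297 and log Q = −0.527.
Applying E = E° − (RT ln10/nF)·log Q gives +2.090 − (0.0571/1)(−0.527) = +2.12 V.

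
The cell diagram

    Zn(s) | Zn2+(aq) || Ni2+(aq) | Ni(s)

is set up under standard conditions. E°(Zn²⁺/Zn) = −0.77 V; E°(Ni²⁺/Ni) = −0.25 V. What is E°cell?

+0.52 V

By convention the left-hand electrode in cell notation is the anode (oxidation) and the right-hand electrode is the cathode (reduction).
E°cell = E°(right) − E°(left) = −0.25 − (−0.77) = +0.52 V.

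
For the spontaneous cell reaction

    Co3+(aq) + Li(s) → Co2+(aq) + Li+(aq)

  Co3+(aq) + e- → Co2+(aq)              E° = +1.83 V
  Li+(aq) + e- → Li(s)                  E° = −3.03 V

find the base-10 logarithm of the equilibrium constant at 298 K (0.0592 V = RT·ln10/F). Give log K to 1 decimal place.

log K = 82.1

The Co³⁺/Co²⁺ couple is reduced (cathode); E°cell = +1.83 − (−3.03) = +4.86 V with n = 1.
At equilibrium E = 0, so log K = nE°cell / 0.0592 = (1)(+4.86) / 0.0592 = 82.1.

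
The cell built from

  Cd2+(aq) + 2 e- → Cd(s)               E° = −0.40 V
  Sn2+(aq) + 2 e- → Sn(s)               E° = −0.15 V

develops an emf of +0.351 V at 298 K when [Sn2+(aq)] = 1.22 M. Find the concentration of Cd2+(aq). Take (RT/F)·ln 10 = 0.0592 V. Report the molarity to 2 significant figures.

Sn²⁺/Sn is the cathode (higher E°); E°cell = −0.15 − (−0.40) = +0.25 V with n = 2.
From the Nernst equation, log Q = n(E° − E)/0.0592 = 2·(+0.25 − (+0.351))/0.0592 = −3.412.
The balanced reaction is Sn2+(aq) + Cd(s) → Sn(s) + Cd2+(aq), so Q = [Cd2+(aq)] / [Sn2+(aq)].
Substituting the known concentrations and solving, log [Cd2+(aq)] = −3.326 and [Cd2+(aq)] = 0.00047 M.

0.00047 M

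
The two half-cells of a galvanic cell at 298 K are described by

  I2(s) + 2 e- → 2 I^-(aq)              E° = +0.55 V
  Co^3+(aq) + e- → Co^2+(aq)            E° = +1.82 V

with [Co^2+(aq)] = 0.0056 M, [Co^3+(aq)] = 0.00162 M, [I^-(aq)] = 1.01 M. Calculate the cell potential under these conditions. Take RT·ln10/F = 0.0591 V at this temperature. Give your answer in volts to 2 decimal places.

+1.24 V

Since E°(Co³⁺/Co²⁺) > E°(I₂/I⁻), Co³⁺/Co²⁺ serves as the cathode.
The standard potential is +1.82 − (+0.55) = +1.27 V and the balanced reaction transfers n = 2 electrons.
For the overall reaction 2 Co^3+(aq) + 2 I^-(aq) → 2 Co^2+(aq) + I2(s), Q = [Co^2+(aq)]^2 / ([Co^3+(aq)]^2·[I^-(aq)]^2) = 11.7, giving log Q = 1.069.
By the Nernst equation, E = +1.27 − (0.0591/2)·(1.069) = +1.24 V.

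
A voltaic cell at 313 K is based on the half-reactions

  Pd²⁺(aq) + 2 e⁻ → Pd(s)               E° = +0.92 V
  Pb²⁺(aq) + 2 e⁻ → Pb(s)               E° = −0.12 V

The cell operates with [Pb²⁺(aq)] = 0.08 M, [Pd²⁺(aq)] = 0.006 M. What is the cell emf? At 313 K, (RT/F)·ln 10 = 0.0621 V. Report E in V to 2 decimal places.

+1.01 V

The Pd²⁺/Pd couple has the more positive E°, so it is the cathode; Pb²⁺/Pb is the anode.
The standard potential is +0.92 − (−0.12) = +1.04 V and the balanced reaction transfers n = 2 electrons.
The balanced reaction is Pd²⁺(aq) + Pb(s) → Pd(s) + Pb²⁺(aq), so Q = [Pb²⁺(aq)] / [Pd²⁺(aq)] = 13.3 and log Q = 1.125.
Applying E = E° − (RT ln10/nF)·log Q gives +1.04 − (0.0621/2)(1.125) = +1.01 V.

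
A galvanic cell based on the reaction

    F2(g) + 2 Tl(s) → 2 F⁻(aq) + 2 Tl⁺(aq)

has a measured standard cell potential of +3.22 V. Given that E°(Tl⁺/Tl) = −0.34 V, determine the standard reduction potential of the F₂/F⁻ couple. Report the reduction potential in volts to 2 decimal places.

+2.88 V

In the reaction as written the F₂/F⁻ couple is reduced (cathode) and Tl⁺/Tl is oxidized (anode), so E°cell = E°(F₂/F⁻) − E°(Tl⁺/Tl).
E°(F₂/F⁻) = E°cell + E°(anode) = +3.22 + (−0.34) = +2.88 V.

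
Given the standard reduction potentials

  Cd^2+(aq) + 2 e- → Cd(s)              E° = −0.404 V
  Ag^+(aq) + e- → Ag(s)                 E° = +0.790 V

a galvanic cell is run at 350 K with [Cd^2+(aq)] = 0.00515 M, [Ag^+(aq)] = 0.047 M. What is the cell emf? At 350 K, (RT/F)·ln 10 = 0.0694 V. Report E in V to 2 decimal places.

+1.18 V

The Ag⁺/Ag couple has the more positive E°, so it is the cathode; Cd²⁺/Cd is the anode.
The standard potential is +0.790 − (−0.404) = +1.194 V and the balanced reaction transfers n = 2 electrons.
For the overall reaction 2 Ag^+(aq) + Cd(s) → 2 Ag(s) + Cd^2+(aq), Q = [Cd^2+(aq)] / [Ag^+(aq)]^2 = 2.33, giving log Q = 0.368.
Applying E = E° − (RT ln10/nF)·log Q gives +1.194 − (0.0694/2)(0.368) = +1.18 V.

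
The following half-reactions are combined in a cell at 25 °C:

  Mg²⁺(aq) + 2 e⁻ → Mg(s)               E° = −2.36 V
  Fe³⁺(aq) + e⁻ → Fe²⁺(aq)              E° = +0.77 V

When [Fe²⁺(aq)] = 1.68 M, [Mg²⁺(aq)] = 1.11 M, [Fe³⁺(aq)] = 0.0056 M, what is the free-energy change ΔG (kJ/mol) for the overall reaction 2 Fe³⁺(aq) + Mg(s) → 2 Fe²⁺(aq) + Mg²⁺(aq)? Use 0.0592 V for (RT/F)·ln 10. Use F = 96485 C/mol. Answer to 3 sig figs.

With Fe³⁺/Fe²⁺ reduced at the cathode, E°cell = +0.77 − (−2.36) = +3.13 V and n = 2.
Here Q = ([Fe²⁺(aq)]^2·[Mg²⁺(aq)]) / [Fe³⁺(aq)]^2 = 9.99×10^4 (log Q = 5.000), giving E = +3.13 − (0.0592/2)·(5.000) = +2.9820 V.
ΔG = −nFE = −(2)(96485)(+2.9820) J/mol = −575 kJ/mol.

−575 kJ/mol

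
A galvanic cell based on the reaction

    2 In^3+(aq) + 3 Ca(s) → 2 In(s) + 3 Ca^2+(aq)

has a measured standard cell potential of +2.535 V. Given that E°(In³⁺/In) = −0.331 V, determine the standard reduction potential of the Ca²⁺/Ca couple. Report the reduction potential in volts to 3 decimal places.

In the reaction as written the In³⁺/In couple is reduced (cathode) and Ca²⁺/Ca is oxidized (anode), so E°cell = E°(In³⁺/In) − E°(Ca²⁺/Ca).
E°(Ca²⁺/Ca) = E°(cathode) − E°cell = −0.331 − (+2.535) = −2.866 V.

−2.866 V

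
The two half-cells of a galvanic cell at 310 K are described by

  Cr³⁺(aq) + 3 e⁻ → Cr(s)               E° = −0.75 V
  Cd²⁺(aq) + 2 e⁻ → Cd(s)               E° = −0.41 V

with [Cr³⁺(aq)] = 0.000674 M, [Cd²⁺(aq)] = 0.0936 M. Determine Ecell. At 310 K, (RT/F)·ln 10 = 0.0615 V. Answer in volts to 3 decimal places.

+0.373 V

Since E°(Cd²⁺/Cd) > E°(Cr³⁺/Cr), Cd²⁺/Cd serves as the cathode.
E°cell = E°cat − E°an = −0.41 − (−0.75) = +0.34 V; n = 6.
The balanced reaction is 3 Cd²⁺(aq) + 2 Cr(s) → 3 Cd(s) + 2 Cr³⁺(aq), so Q = [Cr³⁺(aq)]^2 / [Cd²⁺(aq)]^3 = 0.000554 and log Q = −3.257.
By the Nernst equation, E = +0.34 − (0.0615/6)·(−3.257) = +0.373 V.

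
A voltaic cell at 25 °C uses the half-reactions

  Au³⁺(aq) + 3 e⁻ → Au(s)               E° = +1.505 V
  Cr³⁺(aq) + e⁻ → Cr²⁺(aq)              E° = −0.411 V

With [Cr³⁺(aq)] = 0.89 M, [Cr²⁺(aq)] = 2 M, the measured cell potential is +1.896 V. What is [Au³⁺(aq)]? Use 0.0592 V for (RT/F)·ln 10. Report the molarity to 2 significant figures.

0.0085 M

With Au³⁺/Au at the cathode and Cr³⁺/Cr²⁺ at the anode, E°cell = +1.505 − (−0.411) = +1.916 V (n = 3).
From the Nernst equation, log Q = n(E° − E)/0.0592 = 3·(+1.916 − (+1.896))/0.0592 = 1.014.
Balancing electrons gives Au³⁺(aq) + 3 Cr²⁺(aq) → Au(s) + 3 Cr³⁺(aq); thus Q = [Cr³⁺(aq)]^3 / ([Au³⁺(aq)]·[Cr²⁺(aq)]^3).
Solving for the unknown gives log [Au³⁺(aq)] = −2.069, so [Au³⁺(aq)] ≈ 0.0085 M.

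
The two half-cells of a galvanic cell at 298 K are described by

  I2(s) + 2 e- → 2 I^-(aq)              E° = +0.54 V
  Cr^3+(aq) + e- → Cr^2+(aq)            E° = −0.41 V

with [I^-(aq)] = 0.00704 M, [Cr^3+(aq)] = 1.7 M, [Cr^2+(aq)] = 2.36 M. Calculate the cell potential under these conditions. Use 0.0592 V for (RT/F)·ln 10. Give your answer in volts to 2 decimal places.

The I₂/I⁻ couple has the more positive E°, so it is the cathode; Cr³⁺/Cr²⁺ is the anode.
The standard potential is +0.54 − (−0.41) = +0.95 V and the balanced reaction transfers n = 2 electrons.
The balanced reaction is I2(s) + 2 Cr^2+(aq) → 2 I^-(aq) + 2 Cr^3+(aq), so Q = ([I^-(aq)]^2·[Cr^3+(aq)]^2) / [Cr^2+(aq)]^2 = 2.57×10^−5 and log Q = −4.590.
E = E° − (0.0592/n)·log Q = +0.95 − (0.0592/2)(−4.590) = +1.09 V.

+1.09 V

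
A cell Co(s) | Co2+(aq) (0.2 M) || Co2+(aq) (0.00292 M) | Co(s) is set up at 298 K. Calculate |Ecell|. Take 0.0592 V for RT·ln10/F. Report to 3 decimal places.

For a concentration cell E°cell = 0, since both electrodes use the same couple.
The compartment with the higher Co2+(aq) concentration (0.2 M) acts as the cathode; ions are reduced there and produced at the dilute (0.00292 M) anode.
With n = 2, Ecell = −(0.0592/2)·log([dilute]/[conc]) = −(0.0592/2)·log(0.00292/0.2) = +0.054 V.

0.054 V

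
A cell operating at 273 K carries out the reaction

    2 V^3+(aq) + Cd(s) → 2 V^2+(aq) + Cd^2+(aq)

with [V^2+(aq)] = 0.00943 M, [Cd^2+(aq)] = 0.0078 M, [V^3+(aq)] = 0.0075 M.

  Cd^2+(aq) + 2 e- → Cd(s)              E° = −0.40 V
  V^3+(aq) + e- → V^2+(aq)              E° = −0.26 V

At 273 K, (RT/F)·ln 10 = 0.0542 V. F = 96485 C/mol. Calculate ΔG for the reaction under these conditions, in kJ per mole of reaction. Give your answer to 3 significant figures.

The standard cell potential is −0.26 − (−0.40) = +0.14 V, with n = 2 electrons in the balanced equation.
Q = ([V^2+(aq)]^2·[Cd^2+(aq)]) / [V^3+(aq)]^2 = 0.0123, so log Q = −1.909 and E = +0.14 − (0.0542/2)(−1.909) = +0.1917 V.
Finally ΔG = −nFE = −(2)(96485 C/mol)(+0.1917 V) = −37.0 kJ/mol.

−37.0 kJ/mol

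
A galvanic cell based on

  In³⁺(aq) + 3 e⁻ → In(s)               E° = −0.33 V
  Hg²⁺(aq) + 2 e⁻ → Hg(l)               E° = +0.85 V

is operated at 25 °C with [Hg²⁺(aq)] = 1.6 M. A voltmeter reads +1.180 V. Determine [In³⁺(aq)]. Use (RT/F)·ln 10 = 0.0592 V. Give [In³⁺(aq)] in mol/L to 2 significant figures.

2.0 M

The Hg²⁺/Hg couple has the larger reduction potential, so it is the cathode: E°cell = +0.85 − (−0.33) = +1.18 V and n = 6.
Since E = E° − (0.0592/n)·log Q, log Q = n(E° − E)/0.0592 = 0.000.
For 3 Hg²⁺(aq) + 2 In(s) → 3 Hg(l) + 2 In³⁺(aq), the reaction quotient is Q = [In³⁺(aq)]^2 / [Hg²⁺(aq)]^3.
Solving for the unknown gives log [In³⁺(aq)] = 0.306, so [In³⁺(aq)] ≈ 2.0 M.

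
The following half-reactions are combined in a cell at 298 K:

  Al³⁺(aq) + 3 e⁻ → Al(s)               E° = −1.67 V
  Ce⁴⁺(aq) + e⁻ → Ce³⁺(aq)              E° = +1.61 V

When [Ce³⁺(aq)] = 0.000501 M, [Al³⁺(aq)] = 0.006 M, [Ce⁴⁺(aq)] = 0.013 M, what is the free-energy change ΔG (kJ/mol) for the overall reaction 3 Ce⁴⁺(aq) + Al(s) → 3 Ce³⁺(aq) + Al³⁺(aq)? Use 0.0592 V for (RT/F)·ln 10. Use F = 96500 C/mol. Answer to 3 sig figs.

−987 kJ/mol

The standard cell potential is +1.61 − (−1.67) = +3.28 V, with n = 3 electrons in the balanced equation.
Here Q = ([Ce³⁺(aq)]^3·[Al³⁺(aq)]) / [Ce⁴⁺(aq)]^3 = 3.43×10^−7 (log Q = −6.464), giving E = +3.28 − (0.0592/3)·(−6.464) = +3.4076 V.
Then ΔG = −nFE = −3 × 96500 × +3.4076 J/mol = −987 kJ/mol.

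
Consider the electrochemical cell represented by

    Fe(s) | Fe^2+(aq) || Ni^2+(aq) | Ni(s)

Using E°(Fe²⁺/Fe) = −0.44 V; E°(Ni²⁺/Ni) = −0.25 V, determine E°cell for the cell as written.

By convention the left-hand electrode in cell notation is the anode (oxidation) and the right-hand electrode is the cathode (reduction).
E°cell = E°(right) − E°(left) = −0.25 − (−0.44) = +0.19 V.

+0.19 V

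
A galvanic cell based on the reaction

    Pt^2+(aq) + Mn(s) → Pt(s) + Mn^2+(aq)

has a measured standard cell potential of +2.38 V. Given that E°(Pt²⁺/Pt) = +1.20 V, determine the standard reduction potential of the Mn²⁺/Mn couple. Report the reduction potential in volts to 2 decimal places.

−1.18 V

In the reaction as written the Pt²⁺/Pt couple is reduced (cathode) and Mn²⁺/Mn is oxidized (anode), so E°cell = E°(Pt²⁺/Pt) − E°(Mn²⁺/Mn).
E°(Mn²⁺/Mn) = E°(cathode) − E°cell = +1.20 − (+2.38) = −1.18 V.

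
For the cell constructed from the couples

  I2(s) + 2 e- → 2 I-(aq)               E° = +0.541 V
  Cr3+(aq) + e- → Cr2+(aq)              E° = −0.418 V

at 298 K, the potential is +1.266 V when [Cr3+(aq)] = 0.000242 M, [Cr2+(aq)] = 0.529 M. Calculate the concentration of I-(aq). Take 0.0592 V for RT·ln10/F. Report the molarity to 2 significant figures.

0.014 M

I₂/I⁻ is the cathode (higher E°); E°cell = +0.541 − (−0.418) = +0.959 V with n = 2.
From the Nernst equation, log Q = n(E° − E)/0.0592 = 2·(+0.959 − (+1.266))/0.0592 = −10.372.
For I2(s) + 2 Cr2+(aq) → 2 I-(aq) + 2 Cr3+(aq), the reaction quotient is Q = ([I-(aq)]^2·[Cr3+(aq)]^2) / [Cr2+(aq)]^2.
Substituting the known concentrations and solving, log [I-(aq)] = −1.846 and [I-(aq)] = 0.014 M.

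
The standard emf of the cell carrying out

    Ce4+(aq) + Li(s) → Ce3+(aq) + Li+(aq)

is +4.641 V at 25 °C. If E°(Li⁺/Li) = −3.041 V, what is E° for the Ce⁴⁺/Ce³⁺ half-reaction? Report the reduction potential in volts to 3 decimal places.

+1.600 V

In the reaction as written the Ce⁴⁺/Ce³⁺ couple is reduced (cathode) and Li⁺/Li is oxidized (anode), so E°cell = E°(Ce⁴⁺/Ce³⁺) − E°(Li⁺/Li).
E°(Ce⁴⁺/Ce³⁺) = E°cell + E°(anode) = +4.641 + (−3.041) = +1.600 V.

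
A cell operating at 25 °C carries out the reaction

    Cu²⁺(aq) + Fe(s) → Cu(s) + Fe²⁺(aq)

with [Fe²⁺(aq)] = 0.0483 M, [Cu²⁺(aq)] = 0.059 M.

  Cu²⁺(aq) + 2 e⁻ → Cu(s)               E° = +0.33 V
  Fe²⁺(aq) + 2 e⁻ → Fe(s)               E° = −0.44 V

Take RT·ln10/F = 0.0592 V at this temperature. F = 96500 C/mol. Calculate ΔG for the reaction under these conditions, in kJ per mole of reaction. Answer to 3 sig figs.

E°cell = +0.33 − (−0.44) = +0.77 V; the balanced reaction transfers n = 2 electrons.
The reaction quotient is [Fe²⁺(aq)] / [Cu²⁺(aq)] = 0.819; by Nernst, E = +0.77 − (0.0592/2)(−0.087) = +0.7726 V.
ΔG = −nFE = −(2)(96500)(+0.7726) J/mol = −149 kJ/mol.

−149 kJ/mol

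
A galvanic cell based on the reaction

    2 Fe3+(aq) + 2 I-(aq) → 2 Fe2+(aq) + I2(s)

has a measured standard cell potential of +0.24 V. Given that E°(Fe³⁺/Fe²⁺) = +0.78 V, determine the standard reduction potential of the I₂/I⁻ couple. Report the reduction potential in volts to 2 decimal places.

In the reaction as written the Fe³⁺/Fe²⁺ couple is reduced (cathode) and I₂/I⁻ is oxidized (anode), so E°cell = E°(Fe³⁺/Fe²⁺) − E°(I₂/I⁻).
E°(I₂/I⁻) = E°(cathode) − E°cell = +0.78 − (+0.24) = +0.54 V.

+0.54 V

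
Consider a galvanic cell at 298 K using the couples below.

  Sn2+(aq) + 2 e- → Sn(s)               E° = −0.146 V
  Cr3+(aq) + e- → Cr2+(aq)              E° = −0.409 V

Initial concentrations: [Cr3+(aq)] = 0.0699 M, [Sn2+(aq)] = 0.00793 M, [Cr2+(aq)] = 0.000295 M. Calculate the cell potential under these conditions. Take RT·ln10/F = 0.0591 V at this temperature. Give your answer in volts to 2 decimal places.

Since E°(Sn²⁺/Sn) > E°(Cr³⁺/Cr²⁺), Sn²⁺/Sn serves as the cathode.
The standard potential is −0.146 − (−0.409) = +0.263 V and the balanced reaction transfers n = 2 electrons.
For the overall reaction Sn2+(aq) + 2 Cr2+(aq) → Sn(s) + 2 Cr3+(aq), Q = [Cr3+(aq)]^2 / ([Sn2+(aq)]·[Cr2+(aq)]^2) = 7.08×10^6, giving log Q = 6.850.
E = E° − (0.0591/n)·log Q = +0.263 − (0.0591/2)(6.850) = +0.06 V.

+0.06 V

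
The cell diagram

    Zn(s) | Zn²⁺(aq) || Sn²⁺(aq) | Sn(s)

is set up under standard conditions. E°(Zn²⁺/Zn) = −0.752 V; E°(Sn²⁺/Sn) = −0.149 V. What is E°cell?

+0.603 V

By convention the left-hand electrode in cell notation is the anode (oxidation) and the right-hand electrode is the cathode (reduction).
E°cell = E°(right) − E°(left) = −0.149 − (−0.752) = +0.603 V.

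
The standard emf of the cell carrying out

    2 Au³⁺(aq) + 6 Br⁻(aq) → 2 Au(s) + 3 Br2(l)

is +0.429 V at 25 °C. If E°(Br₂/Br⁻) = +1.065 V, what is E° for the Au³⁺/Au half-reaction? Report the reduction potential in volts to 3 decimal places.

+1.494 V

In the reaction as written the Au³⁺/Au couple is reduced (cathode) and Br₂/Br⁻ is oxidized (anode), so E°cell = E°(Au³⁺/Au) − E°(Br₂/Br⁻).
E°(Au³⁺/Au) = E°cell + E°(anode) = +0.429 + (+1.065) = +1.494 V.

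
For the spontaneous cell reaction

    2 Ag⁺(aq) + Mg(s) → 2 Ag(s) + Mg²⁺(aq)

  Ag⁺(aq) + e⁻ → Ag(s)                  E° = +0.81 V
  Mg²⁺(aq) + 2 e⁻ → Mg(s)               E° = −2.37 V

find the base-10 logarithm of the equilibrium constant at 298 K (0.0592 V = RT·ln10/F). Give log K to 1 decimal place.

The Ag⁺/Ag couple is reduced (cathode); E°cell = +0.81 − (−2.37) = +3.18 V with n = 2.
At equilibrium E = 0, so log K = nE°cell / 0.0592 = (2)(+3.18) / 0.0592 = 107.4.

log K = 107.4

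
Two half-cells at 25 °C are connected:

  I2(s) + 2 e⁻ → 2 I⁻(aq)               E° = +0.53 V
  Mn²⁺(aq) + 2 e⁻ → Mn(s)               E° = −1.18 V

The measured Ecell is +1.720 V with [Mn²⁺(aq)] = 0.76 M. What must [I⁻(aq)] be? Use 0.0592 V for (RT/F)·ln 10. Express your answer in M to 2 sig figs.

0.78 M

The I₂/I⁻ couple has the larger reduction potential, so it is the cathode: E°cell = +0.53 − (−1.18) = +1.71 V and n = 2.
Rearranging E = E° − (0.0592/n)·log Q gives log Q = 2(+1.71 − (+1.720))/0.0592 = −0.338.
The balanced reaction is I2(s) + Mn(s) → 2 I⁻(aq) + Mn²⁺(aq), so Q = [I⁻(aq)]^2·[Mn²⁺(aq)].
Solving for the unknown gives log [I⁻(aq)] = −0.109, so [I⁻(aq)] ≈ 0.78 M.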